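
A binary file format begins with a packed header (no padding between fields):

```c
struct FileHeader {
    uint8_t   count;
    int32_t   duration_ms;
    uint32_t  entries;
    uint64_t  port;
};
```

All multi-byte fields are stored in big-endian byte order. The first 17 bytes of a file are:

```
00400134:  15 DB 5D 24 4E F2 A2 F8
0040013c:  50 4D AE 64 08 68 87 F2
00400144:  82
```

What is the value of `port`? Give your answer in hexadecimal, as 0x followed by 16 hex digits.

`port` follows `count` (1 B), `duration_ms` (4 B), `entries` (4 B), so it starts at offset 1 + 4 + 4 = 9 and occupies 8 bytes.
Bytes at offsets 9..16: 4D AE 64 08 68 87 F2 82.
Big-endian: lowest address holds the most-significant byte.
The bytes are already most-significant first: 0x4DAE64086887F282.

0x4DAE64086887F282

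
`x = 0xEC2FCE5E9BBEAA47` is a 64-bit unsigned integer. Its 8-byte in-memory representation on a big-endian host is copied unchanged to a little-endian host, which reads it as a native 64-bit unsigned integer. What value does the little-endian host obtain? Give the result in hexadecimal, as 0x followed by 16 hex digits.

Stored big-endian, the bytes at ascending addresses are EC 2F CE 5E 9B BE AA 47.
Read back as little-endian, the first byte is least significant, giving 0x47AABE9B5ECE2FEC.

0x47AABE9B5ECE2FEC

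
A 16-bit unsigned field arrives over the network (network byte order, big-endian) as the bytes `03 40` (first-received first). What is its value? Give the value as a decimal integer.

832

Big-endian stores the most-significant byte at the lowest address.
The bytes are already most-significant first: 0x0340.
0x0340 = 832.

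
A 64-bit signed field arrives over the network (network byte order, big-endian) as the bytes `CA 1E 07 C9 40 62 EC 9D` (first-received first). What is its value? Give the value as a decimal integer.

-3882657267796743011

Big-endian: lowest address holds the most-significant byte.
The bytes are already most-significant first: 0xCA1E07C94062EC9D.
Top bit is set, so as a signed 64-bit value this is 0xCA1E07C94062EC9D − 2^64 = -3882657267796743011.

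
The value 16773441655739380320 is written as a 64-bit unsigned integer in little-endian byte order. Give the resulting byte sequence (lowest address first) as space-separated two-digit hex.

16773441655739380320 in hexadecimal, padded to 64 bits, is 0xE8C73C50FF15F260.
Split into bytes (most-significant first): E8 C7 3C 50 FF 15 F2 60.
Little-endian stores the least-significant byte at the lowest address.
So at ascending addresses the bytes are 60 F2 15 FF 50 3C C7 E8.

60 F2 15 FF 50 3C C7 E8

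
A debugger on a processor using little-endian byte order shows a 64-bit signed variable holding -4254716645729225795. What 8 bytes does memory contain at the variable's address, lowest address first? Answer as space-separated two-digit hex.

Two's complement of -4254716645729225795 in 64 bits: 4254716645729225795 = 0x3B0BCA3F30A1CC43; invert → 0xC4F435C0CF5E33BC; add 1 → 0xC4F435C0CF5E33BD.
Split into bytes (most-significant first): C4 F4 35 C0 CF 5E 33 BD.
In little-endian order the low byte comes first in memory.
So at ascending addresses the bytes are BD 33 5E CF C0 35 F4 C4.

BD 33 5E CF C0 35 F4 C4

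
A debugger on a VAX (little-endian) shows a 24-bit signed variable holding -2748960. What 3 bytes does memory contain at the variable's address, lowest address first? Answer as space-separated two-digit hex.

Two's complement of -2748960 in 24 bits: 2748960 = 0x29F220; invert → 0xD60DDF; add 1 → 0xD60DE0.
Split into bytes (most-significant first): D6 0D E0.
Little-endian: lowest address holds the least-significant byte.
So at ascending addresses the bytes are E0 0D D6.

E0 0D D6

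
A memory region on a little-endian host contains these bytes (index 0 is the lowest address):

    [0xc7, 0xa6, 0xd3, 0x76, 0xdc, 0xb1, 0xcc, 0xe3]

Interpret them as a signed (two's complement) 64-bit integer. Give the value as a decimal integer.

In little-endian order the low byte comes first in memory.
Reassemble most-significant byte first: E3 CC B1 DC 76 D3 A6 C7 → 0xE3CCB1DC76D3A6C7.
Top bit is set, so as a signed 64-bit value this is 0xE3CCB1DC76D3A6C7 − 2^64 = -2032053771406432569.

-2032053771406432569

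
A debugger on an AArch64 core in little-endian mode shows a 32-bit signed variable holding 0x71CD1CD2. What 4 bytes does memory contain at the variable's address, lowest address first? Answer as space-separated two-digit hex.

D2 1C CD 71

Split into bytes (most-significant first): 71 CD 1C D2.
In little-endian order the low byte comes first in memory.
So at ascending addresses the bytes are D2 1C CD 71.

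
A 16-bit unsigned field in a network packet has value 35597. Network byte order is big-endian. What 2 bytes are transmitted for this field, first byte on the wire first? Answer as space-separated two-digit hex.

35597 in hexadecimal, padded to 16 bits, is 0x8B0D.
Split into bytes (most-significant first): 8B 0D.
Big-endian: lowest address holds the most-significant byte.
So the memory order matches the most-significant-first order: 8B 0D.

8B 0D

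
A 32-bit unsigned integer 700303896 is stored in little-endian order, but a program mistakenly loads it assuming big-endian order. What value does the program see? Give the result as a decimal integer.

415939881

700303896 in 32-bit hexadecimal is 0x29BDCA18.
Stored little-endian, the bytes at ascending addresses are 18 CA BD 29.
Read back as big-endian, the last byte is least significant, giving 0x18CABD29.
0x18CABD29 = 415939881.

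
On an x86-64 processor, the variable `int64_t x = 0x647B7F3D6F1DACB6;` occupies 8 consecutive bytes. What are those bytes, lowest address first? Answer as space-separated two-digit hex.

B6 AC 1D 6F 3D 7F 7B 64

Split into bytes (most-significant first): 64 7B 7F 3D 6F 1D AC B6.
Little-endian stores the least-significant byte at the lowest address.
So at ascending addresses the bytes are B6 AC 1D 6F 3D 7F 7B 64.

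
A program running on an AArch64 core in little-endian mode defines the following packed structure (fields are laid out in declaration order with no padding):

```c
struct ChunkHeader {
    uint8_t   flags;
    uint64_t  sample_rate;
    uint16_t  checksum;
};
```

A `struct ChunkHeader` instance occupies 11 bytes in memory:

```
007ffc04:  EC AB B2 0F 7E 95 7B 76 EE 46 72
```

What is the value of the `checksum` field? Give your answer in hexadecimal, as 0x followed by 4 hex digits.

0x7246

`checksum` follows `flags` (1 B), `sample_rate` (8 B), so it starts at offset 1 + 8 = 9 and occupies 2 bytes.
Bytes at offsets 9..10: 46 72.
Little-endian: lowest address holds the least-significant byte.
Reassemble most-significant byte first: 72 46 → 0x7246.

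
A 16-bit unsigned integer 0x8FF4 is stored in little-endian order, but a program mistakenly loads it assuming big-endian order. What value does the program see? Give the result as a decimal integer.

Stored little-endian, the bytes at ascending addresses are F4 8F.
Read back as big-endian, the last byte is least significant, giving 0xF48F.
0xF48F = 62607.

62607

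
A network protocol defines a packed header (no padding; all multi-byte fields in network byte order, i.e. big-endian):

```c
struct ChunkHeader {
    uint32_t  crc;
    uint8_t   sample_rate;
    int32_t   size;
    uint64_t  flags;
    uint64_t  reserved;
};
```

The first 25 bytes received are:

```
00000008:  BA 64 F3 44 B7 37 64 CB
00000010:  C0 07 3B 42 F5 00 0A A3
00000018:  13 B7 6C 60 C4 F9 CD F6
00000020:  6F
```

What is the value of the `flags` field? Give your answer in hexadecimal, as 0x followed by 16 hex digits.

0x073B42F5000AA313

`flags` follows `crc` (4 B), `sample_rate` (1 B), `size` (4 B), so it starts at offset 4 + 1 + 4 = 9 and occupies 8 bytes.
Bytes at offsets 9..16: 07 3B 42 F5 00 0A A3 13.
Big-endian stores the most-significant byte at the lowest address.
The bytes are already most-significant first: 0x073B42F5000AA313.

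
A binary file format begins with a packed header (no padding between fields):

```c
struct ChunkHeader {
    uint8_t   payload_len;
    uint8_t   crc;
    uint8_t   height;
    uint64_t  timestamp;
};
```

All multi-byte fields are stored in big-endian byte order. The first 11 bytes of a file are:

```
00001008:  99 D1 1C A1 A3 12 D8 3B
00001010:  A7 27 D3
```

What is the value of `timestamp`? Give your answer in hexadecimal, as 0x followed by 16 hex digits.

0xA1A312D83BA727D3

`timestamp` follows `payload_len` (1 B), `crc` (1 B), `height` (1 B), so it starts at offset 1 + 1 + 1 = 3 and occupies 8 bytes.
Bytes at offsets 3..10: A1 A3 12 D8 3B A7 27 D3.
Big-endian: lowest address holds the most-significant byte.
The bytes are already most-significant first: 0xA1A312D83BA727D3.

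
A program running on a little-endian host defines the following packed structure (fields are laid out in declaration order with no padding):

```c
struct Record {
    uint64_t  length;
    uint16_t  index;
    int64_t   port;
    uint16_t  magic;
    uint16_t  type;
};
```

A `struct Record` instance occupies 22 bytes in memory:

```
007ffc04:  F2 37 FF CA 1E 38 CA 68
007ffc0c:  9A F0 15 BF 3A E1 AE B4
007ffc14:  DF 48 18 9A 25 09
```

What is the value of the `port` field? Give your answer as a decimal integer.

`port` follows `length` (8 B), `index` (2 B), so it starts at offset 8 + 2 = 10 and occupies 8 bytes.
Bytes at offsets 10..17: 15 BF 3A E1 AE B4 DF 48.
Little-endian: lowest address holds the least-significant byte.
Reassemble most-significant byte first: 48 DF B4 AE E1 3A BF 15 → 0x48DFB4AEE13ABF15.
0x48DFB4AEE13ABF15 = 5251114353733320469.

5251114353733320469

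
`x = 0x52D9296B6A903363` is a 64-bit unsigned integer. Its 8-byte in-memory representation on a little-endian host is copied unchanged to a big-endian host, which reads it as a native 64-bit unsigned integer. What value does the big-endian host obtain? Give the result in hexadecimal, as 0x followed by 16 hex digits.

Stored little-endian, the bytes at ascending addresses are 63 33 90 6A 6B 29 D9 52.
Read back as big-endian, the last byte is least significant, giving 0x6333906A6B29D952.

0x6333906A6B29D952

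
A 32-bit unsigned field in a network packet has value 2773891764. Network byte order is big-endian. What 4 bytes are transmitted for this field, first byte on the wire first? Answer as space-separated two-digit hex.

2773891764 in hexadecimal, padded to 32 bits, is 0xA5563AB4.
Split into bytes (most-significant first): A5 56 3A B4.
Big-endian: lowest address holds the most-significant byte.
So the memory order matches the most-significant-first order: A5 56 3A B4.

A5 56 3A B4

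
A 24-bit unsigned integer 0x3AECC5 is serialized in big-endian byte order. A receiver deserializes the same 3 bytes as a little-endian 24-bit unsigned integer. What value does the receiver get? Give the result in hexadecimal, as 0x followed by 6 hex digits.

Stored big-endian, the bytes at ascending addresses are 3A EC C5.
Read back as little-endian, the first byte is least significant, giving 0xC5EC3A.

0xC5EC3A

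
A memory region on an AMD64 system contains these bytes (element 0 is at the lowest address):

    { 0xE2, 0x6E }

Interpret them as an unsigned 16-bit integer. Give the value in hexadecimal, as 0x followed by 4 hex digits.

0x6EE2

Little-endian: lowest address holds the least-significant byte.
Reassemble most-significant byte first: 6E E2 → 0x6EE2.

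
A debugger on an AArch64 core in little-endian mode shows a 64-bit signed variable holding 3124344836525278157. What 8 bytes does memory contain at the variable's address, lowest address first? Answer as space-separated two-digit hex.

CD 43 EA 48 13 E7 5B 2B

3124344836525278157 in hexadecimal, padded to 64 bits, is 0x2B5BE71348EA43CD.
Split into bytes (most-significant first): 2B 5B E7 13 48 EA 43 CD.
Little-endian: lowest address holds the least-significant byte.
So at ascending addresses the bytes are CD 43 EA 48 13 E7 5B 2B.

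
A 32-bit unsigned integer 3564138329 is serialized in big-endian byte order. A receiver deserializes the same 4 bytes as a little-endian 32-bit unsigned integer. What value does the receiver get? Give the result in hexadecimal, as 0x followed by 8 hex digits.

0x596F70D4

3564138329 in 32-bit hexadecimal is 0xD4706F59.
Stored big-endian, the bytes at ascending addresses are D4 70 6F 59.
Read back as little-endian, the first byte is least significant, giving 0x596F70D4.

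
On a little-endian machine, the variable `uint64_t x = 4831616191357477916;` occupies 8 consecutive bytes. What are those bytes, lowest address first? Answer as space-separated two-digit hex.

4831616191357477916 in hexadecimal, padded to 64 bits, is 0x430D5953B8E3641C.
Split into bytes (most-significant first): 43 0D 59 53 B8 E3 64 1C.
Little-endian: lowest address holds the least-significant byte.
So at ascending addresses the bytes are 1C 64 E3 B8 53 59 0D 43.

1C 64 E3 B8 53 59 0D 43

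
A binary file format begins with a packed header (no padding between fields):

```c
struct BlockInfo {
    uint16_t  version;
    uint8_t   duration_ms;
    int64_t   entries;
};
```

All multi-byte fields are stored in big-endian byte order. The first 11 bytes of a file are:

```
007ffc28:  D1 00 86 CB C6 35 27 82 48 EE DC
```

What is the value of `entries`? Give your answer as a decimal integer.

-3763261994815656228

`entries` follows `version` (2 B), `duration_ms` (1 B), so it starts at offset 2 + 1 = 3 and occupies 8 bytes.
Bytes at offsets 3..10: CB C6 35 27 82 48 EE DC.
In big-endian order the high byte comes first in memory.
The bytes are already most-significant first: 0xCBC635278248EEDC.
Top bit is set, so as a signed 64-bit value this is 0xCBC635278248EEDC − 2^64 = -3763261994815656228.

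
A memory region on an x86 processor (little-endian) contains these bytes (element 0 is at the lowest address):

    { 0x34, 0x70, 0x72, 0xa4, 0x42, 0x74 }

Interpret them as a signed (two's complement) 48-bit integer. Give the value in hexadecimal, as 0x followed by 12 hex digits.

0x7442A4727034

Little-endian: lowest address holds the least-significant byte.
Reassemble most-significant byte first: 74 42 A4 72 70 34 → 0x7442A4727034.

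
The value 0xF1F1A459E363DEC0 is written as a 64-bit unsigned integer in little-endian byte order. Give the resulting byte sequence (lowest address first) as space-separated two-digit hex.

Split into bytes (most-significant first): F1 F1 A4 59 E3 63 DE C0.
Little-endian stores the least-significant byte at the lowest address.
So at ascending addresses the bytes are C0 DE 63 E3 59 A4 F1 F1.

C0 DE 63 E3 59 A4 F1 F1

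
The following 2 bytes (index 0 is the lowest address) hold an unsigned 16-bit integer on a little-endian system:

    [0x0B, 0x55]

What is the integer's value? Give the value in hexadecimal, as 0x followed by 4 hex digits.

0x550B

Little-endian: lowest address holds the least-significant byte.
Reassemble most-significant byte first: 55 0B → 0x550B.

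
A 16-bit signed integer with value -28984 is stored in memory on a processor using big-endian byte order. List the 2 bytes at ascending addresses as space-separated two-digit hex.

Two's complement of -28984 in 16 bits: 28984 = 0x7138; invert → 0x8EC7; add 1 → 0x8EC8.
Split into bytes (most-significant first): 8E C8.
Big-endian: lowest address holds the most-significant byte.
So the memory order matches the most-significant-first order: 8E C8.

8E C8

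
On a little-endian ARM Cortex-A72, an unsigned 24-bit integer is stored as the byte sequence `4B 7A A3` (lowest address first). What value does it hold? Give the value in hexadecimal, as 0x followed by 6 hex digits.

0xA37A4B

Little-endian: lowest address holds the least-significant byte.
Reassemble most-significant byte first: A3 7A 4B → 0xA37A4B.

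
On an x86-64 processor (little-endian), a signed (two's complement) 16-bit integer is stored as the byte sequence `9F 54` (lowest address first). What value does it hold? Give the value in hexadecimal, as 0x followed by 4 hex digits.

0x549F

In little-endian order the low byte comes first in memory.
Reassemble most-significant byte first: 54 9F → 0x549F.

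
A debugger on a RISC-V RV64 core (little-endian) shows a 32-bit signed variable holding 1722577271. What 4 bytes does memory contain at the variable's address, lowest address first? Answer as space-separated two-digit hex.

1722577271 in hexadecimal, padded to 32 bits, is 0x66AC7177.
Split into bytes (most-significant first): 66 AC 71 77.
In little-endian order the low byte comes first in memory.
So at ascending addresses the bytes are 77 71 AC 66.

77 71 AC 66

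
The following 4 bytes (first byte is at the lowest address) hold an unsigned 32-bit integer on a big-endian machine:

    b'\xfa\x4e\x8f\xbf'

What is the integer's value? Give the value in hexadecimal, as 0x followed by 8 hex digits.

Big-endian stores the most-significant byte at the lowest address.
The bytes are already most-significant first: 0xFA4E8FBF.

0xFA4E8FBF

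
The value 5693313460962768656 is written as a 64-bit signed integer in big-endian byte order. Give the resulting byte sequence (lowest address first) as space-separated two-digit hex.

4F 02 B6 6D A3 A2 B7 10

5693313460962768656 in hexadecimal, padded to 64 bits, is 0x4F02B66DA3A2B710.
Split into bytes (most-significant first): 4F 02 B6 6D A3 A2 B7 10.
Big-endian stores the most-significant byte at the lowest address.
So the memory order matches the most-significant-first order: 4F 02 B6 6D A3 A2 B7 10.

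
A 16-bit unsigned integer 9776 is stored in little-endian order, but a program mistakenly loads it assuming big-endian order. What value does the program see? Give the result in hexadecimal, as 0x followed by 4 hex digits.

0x3026

9776 in 16-bit hexadecimal is 0x2630.
Stored little-endian, the bytes at ascending addresses are 30 26.
Read back as big-endian, the last byte is least significant, giving 0x3026.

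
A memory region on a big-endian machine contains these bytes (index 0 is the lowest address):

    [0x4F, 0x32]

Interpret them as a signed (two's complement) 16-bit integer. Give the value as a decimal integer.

20274

Big-endian: lowest address holds the most-significant byte.
The bytes are already most-significant first: 0x4F32.
0x4F32 = 20274.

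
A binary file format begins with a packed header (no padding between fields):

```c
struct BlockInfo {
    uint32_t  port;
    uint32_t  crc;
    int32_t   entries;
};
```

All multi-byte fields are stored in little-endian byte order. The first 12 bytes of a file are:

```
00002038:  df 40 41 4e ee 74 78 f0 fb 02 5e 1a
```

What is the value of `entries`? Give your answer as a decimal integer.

`entries` follows `port` (4 B), `crc` (4 B), so it starts at offset 4 + 4 = 8 and occupies 4 bytes.
Bytes at offsets 8..11: FB 02 5E 1A.
Little-endian: lowest address holds the least-significant byte.
Reassemble most-significant byte first: 1A 5E 02 FB → 0x1A5E02FB.
0x1A5E02FB = 442368763.

442368763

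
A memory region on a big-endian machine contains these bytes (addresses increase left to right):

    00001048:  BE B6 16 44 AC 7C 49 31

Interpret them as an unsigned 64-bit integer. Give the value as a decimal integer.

Big-endian: lowest address holds the most-significant byte.
The bytes are already most-significant first: 0xBEB61644AC7C4931.
0xBEB61644AC7C4931 = 13742195797175060785.

13742195797175060785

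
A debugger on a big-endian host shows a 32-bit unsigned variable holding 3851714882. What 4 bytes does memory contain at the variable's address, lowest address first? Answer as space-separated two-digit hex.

E5 94 81 42

3851714882 in hexadecimal, padded to 32 bits, is 0xE5948142.
Split into bytes (most-significant first): E5 94 81 42.
Big-endian: lowest address holds the most-significant byte.
So the memory order matches the most-significant-first order: E5 94 81 42.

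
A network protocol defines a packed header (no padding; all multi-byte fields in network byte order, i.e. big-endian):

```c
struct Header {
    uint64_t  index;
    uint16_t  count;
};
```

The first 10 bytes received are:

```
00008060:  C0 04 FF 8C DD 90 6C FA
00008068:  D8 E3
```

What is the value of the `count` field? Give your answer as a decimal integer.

55523

`count` follows `index` (8 bytes), so it starts at byte offset 8 and occupies 2 bytes.
Bytes at offsets 8..9: D8 E3.
Big-endian stores the most-significant byte at the lowest address.
The bytes are already most-significant first: 0xD8E3.
0xD8E3 = 55523.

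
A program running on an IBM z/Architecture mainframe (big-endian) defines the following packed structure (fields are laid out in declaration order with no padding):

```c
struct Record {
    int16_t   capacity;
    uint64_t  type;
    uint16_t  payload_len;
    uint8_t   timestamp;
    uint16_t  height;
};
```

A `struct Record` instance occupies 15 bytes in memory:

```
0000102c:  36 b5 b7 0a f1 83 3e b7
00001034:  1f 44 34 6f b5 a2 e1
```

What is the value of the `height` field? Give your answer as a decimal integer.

41697

`height` follows `capacity` (2 B), `type` (8 B), `payload_len` (2 B), `timestamp` (1 B), so it starts at offset 2 + 8 + 2 + 1 = 13 and occupies 2 bytes.
Bytes at offsets 13..14: A2 E1.
Big-endian stores the most-significant byte at the lowest address.
The bytes are already most-significant first: 0xA2E1.
0xA2E1 = 41697.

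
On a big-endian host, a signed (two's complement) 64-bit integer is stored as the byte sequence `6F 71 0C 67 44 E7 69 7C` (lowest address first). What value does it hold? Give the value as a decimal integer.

Big-endian stores the most-significant byte at the lowest address.
The bytes are already most-significant first: 0x6F710C6744E7697C.
0x6F710C6744E7697C = 8030213248255486332.

8030213248255486332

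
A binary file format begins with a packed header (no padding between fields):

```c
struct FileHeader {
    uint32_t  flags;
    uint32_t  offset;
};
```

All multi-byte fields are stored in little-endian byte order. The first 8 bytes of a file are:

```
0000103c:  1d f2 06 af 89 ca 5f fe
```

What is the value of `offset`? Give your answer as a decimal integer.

4267690633

`offset` follows `flags` (4 bytes), so it starts at byte offset 4 and occupies 4 bytes.
Bytes at offsets 4..7: 89 CA 5F FE.
In little-endian order the low byte comes first in memory.
Reassemble most-significant byte first: FE 5F CA 89 → 0xFE5FCA89.
0xFE5FCA89 = 4267690633.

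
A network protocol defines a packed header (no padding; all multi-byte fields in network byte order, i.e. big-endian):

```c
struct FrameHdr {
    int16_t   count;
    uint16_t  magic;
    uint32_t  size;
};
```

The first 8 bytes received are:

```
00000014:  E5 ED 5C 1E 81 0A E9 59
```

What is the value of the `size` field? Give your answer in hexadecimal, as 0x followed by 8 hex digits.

`size` follows `count` (2 B), `magic` (2 B), so it starts at offset 2 + 2 = 4 and occupies 4 bytes.
Bytes at offsets 4..7: 81 0A E9 59.
Big-endian: lowest address holds the most-significant byte.
The bytes are already most-significant first: 0x810AE959.

0x810AE959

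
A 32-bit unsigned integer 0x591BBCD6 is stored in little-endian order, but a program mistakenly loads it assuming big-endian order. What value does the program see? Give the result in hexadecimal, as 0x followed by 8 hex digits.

0xD6BC1B59

Stored little-endian, the bytes at ascending addresses are D6 BC 1B 59.
Read back as big-endian, the last byte is least significant, giving 0xD6BC1B59.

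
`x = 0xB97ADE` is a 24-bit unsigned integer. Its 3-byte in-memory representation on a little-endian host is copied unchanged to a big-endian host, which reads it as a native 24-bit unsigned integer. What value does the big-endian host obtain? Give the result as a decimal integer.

14580409

Stored little-endian, the bytes at ascending addresses are DE 7A B9.
Read back as big-endian, the last byte is least significant, giving 0xDE7AB9.
0xDE7AB9 = 14580409.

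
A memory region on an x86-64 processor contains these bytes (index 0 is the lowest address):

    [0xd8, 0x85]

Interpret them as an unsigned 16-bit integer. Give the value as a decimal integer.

34264

In little-endian order the low byte comes first in memory.
Reassemble most-significant byte first: 85 D8 → 0x85D8.
0x85D8 = 34264.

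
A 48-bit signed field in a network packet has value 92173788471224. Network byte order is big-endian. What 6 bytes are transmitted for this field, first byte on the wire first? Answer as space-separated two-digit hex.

53 D4 E1 EB 5F B8

92173788471224 in hexadecimal, padded to 48 bits, is 0x53D4E1EB5FB8.
Split into bytes (most-significant first): 53 D4 E1 EB 5F B8.
In big-endian order the high byte comes first in memory.
So the memory order matches the most-significant-first order: 53 D4 E1 EB 5F B8.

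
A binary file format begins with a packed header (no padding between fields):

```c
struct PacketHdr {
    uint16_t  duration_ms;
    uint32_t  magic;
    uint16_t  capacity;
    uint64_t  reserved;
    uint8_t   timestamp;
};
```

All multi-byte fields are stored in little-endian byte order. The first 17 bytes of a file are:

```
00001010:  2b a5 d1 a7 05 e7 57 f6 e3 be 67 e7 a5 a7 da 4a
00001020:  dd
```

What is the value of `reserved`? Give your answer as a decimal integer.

`reserved` follows `duration_ms` (2 B), `magic` (4 B), `capacity` (2 B), so it starts at offset 2 + 4 + 2 = 8 and occupies 8 bytes.
Bytes at offsets 8..15: E3 BE 67 E7 A5 A7 DA 4A.
Little-endian: lowest address holds the least-significant byte.
Reassemble most-significant byte first: 4A DA A7 A5 E7 67 BE E3 → 0x4ADAA7A5E767BEE3.
0x4ADAA7A5E767BEE3 = 5393807834723368675.

5393807834723368675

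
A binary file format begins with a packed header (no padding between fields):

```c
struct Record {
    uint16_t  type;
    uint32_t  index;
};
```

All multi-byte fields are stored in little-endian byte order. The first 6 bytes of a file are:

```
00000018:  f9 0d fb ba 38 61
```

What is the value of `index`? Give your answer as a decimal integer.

`index` follows `type` (2 bytes), so it starts at byte offset 2 and occupies 4 bytes.
Bytes at offsets 2..5: FB BA 38 61.
In little-endian order the low byte comes first in memory.
Reassemble most-significant byte first: 61 38 BA FB → 0x6138BAFB.
0x6138BAFB = 1631107835.

1631107835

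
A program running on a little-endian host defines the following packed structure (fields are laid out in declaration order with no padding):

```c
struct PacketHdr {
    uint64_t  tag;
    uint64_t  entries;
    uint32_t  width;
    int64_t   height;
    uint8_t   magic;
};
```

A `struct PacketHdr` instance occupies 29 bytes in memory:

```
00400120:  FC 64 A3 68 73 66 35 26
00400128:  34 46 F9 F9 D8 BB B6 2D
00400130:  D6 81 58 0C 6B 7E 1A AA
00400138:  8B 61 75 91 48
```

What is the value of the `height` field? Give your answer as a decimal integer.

-7965353113452642709

`height` follows `tag` (8 B), `entries` (8 B), `width` (4 B), so it starts at offset 8 + 8 + 4 = 20 and occupies 8 bytes.
Bytes at offsets 20..27: 6B 7E 1A AA 8B 61 75 91.
In little-endian order the low byte comes first in memory.
Reassemble most-significant byte first: 91 75 61 8B AA 1A 7E 6B → 0x9175618BAA1A7E6B.
Top bit is set, so as a signed 64-bit value this is 0x9175618BAA1A7E6B − 2^64 = -7965353113452642709.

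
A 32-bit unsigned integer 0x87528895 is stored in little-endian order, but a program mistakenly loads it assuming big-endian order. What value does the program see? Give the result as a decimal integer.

2508739207

Stored little-endian, the bytes at ascending addresses are 95 88 52 87.
Read back as big-endian, the last byte is least significant, giving 0x95885287.
0x95885287 = 2508739207.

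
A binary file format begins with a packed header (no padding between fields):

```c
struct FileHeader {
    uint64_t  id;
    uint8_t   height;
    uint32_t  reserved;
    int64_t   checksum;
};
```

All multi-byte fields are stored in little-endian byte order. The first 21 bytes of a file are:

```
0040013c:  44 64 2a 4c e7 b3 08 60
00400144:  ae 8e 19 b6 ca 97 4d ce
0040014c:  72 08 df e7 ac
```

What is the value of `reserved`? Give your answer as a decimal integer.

3400931726

`reserved` follows `id` (8 B), `height` (1 B), so it starts at offset 8 + 1 = 9 and occupies 4 bytes.
Bytes at offsets 9..12: 8E 19 B6 CA.
Little-endian stores the least-significant byte at the lowest address.
Reassemble most-significant byte first: CA B6 19 8E → 0xCAB6198E.
0xCAB6198E = 3400931726.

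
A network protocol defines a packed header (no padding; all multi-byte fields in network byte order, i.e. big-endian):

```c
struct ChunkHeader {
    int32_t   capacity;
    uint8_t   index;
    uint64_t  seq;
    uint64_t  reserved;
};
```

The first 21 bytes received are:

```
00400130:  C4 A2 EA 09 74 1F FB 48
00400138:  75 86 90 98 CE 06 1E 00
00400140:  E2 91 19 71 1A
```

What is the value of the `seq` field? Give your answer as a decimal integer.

`seq` follows `capacity` (4 B), `index` (1 B), so it starts at offset 4 + 1 = 5 and occupies 8 bytes.
Bytes at offsets 5..12: 1F FB 48 75 86 90 98 CE.
In big-endian order the high byte comes first in memory.
The bytes are already most-significant first: 0x1FFB4875869098CE.
0x1FFB4875869098CE = 2304515303936137422.

2304515303936137422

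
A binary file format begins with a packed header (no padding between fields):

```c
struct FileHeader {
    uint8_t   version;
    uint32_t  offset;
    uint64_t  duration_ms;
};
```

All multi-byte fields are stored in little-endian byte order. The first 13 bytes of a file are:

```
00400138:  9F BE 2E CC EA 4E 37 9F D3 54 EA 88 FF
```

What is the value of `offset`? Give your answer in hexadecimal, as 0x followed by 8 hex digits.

0xEACC2EBE

`offset` follows `version` (1 byte), so it starts at byte offset 1 and occupies 4 bytes.
Bytes at offsets 1..4: BE 2E CC EA.
Little-endian: lowest address holds the least-significant byte.
Reassemble most-significant byte first: EA CC 2E BE → 0xEACC2EBE.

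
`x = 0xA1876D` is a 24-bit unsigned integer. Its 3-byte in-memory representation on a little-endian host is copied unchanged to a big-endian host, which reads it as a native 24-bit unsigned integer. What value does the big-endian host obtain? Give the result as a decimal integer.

Stored little-endian, the bytes at ascending addresses are 6D 87 A1.
Read back as big-endian, the last byte is least significant, giving 0x6D87A1.
0x6D87A1 = 7178145.

7178145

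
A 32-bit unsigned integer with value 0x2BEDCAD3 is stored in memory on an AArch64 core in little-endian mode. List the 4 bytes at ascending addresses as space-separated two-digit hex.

D3 CA ED 2B

Split into bytes (most-significant first): 2B ED CA D3.
In little-endian order the low byte comes first in memory.
So at ascending addresses the bytes are D3 CA ED 2B.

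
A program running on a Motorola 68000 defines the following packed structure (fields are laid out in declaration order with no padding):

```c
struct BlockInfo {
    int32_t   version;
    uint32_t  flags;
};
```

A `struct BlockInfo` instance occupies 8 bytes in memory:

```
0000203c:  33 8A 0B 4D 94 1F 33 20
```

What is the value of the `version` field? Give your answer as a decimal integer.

`version` is the first field, at byte offset 0, occupying 4 bytes.
Bytes at offsets 0..3: 33 8A 0B 4D.
Big-endian: lowest address holds the most-significant byte.
The bytes are already most-significant first: 0x338A0B4D.
0x338A0B4D = 864684877.

864684877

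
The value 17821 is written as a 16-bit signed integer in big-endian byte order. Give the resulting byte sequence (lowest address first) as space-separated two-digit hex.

17821 in hexadecimal, padded to 16 bits, is 0x459D.
Split into bytes (most-significant first): 45 9D.
Big-endian stores the most-significant byte at the lowest address.
So the memory order matches the most-significant-first order: 45 9D.

45 9D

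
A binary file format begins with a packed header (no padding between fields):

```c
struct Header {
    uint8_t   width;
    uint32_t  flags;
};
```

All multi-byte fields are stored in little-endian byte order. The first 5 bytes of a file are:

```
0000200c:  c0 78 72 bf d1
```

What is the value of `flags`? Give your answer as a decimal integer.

`flags` follows `width` (1 byte), so it starts at byte offset 1 and occupies 4 bytes.
Bytes at offsets 1..4: 78 72 BF D1.
Little-endian: lowest address holds the least-significant byte.
Reassemble most-significant byte first: D1 BF 72 78 → 0xD1BF7278.
0xD1BF7278 = 3518984824.

3518984824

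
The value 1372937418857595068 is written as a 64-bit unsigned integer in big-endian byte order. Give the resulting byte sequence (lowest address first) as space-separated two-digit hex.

1372937418857595068 in hexadecimal, padded to 64 bits, is 0x130DA74EEDD940BC.
Split into bytes (most-significant first): 13 0D A7 4E ED D9 40 BC.
In big-endian order the high byte comes first in memory.
So the memory order matches the most-significant-first order: 13 0D A7 4E ED D9 40 BC.

13 0D A7 4E ED D9 40 BC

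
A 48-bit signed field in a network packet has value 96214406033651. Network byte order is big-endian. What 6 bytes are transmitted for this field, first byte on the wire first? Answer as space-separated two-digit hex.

96214406033651 in hexadecimal, padded to 48 bits, is 0x5781A97E70F3.
Split into bytes (most-significant first): 57 81 A9 7E 70 F3.
Big-endian stores the most-significant byte at the lowest address.
So the memory order matches the most-significant-first order: 57 81 A9 7E 70 F3.

57 81 A9 7E 70 F3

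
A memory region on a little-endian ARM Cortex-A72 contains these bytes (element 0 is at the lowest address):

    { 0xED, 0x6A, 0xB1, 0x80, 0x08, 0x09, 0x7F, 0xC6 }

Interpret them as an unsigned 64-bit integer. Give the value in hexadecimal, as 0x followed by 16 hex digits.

Little-endian: lowest address holds the least-significant byte.
Reassemble most-significant byte first: C6 7F 09 08 80 B1 6A ED → 0xC67F090880B16AED.

0xC67F090880B16AED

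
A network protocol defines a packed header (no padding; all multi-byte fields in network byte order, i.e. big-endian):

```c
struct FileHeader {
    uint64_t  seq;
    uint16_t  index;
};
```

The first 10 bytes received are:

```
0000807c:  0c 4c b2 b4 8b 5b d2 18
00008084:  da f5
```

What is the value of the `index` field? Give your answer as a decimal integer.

56053

`index` follows `seq` (8 bytes), so it starts at byte offset 8 and occupies 2 bytes.
Bytes at offsets 8..9: DA F5.
Big-endian stores the most-significant byte at the lowest address.
The bytes are already most-significant first: 0xDAF5.
0xDAF5 = 56053.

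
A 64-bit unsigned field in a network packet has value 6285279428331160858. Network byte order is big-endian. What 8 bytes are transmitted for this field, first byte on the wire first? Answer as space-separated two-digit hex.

6285279428331160858 in hexadecimal, padded to 64 bits, is 0x5739CC56D7BFC51A.
Split into bytes (most-significant first): 57 39 CC 56 D7 BF C5 1A.
Big-endian stores the most-significant byte at the lowest address.
So the memory order matches the most-significant-first order: 57 39 CC 56 D7 BF C5 1A.

57 39 CC 56 D7 BF C5 1A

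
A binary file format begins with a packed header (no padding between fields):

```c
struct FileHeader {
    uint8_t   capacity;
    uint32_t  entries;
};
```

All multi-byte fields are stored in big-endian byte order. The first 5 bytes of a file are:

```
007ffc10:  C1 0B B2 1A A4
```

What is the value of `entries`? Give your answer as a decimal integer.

`entries` follows `capacity` (1 byte), so it starts at byte offset 1 and occupies 4 bytes.
Bytes at offsets 1..4: 0B B2 1A A4.
In big-endian order the high byte comes first in memory.
The bytes are already most-significant first: 0x0BB21AA4.
0x0BB21AA4 = 196221604.

196221604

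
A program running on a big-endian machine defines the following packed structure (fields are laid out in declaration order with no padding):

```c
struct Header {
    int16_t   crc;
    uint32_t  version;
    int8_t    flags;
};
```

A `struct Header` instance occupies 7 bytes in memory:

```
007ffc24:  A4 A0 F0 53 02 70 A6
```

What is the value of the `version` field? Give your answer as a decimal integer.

`version` follows `crc` (2 bytes), so it starts at byte offset 2 and occupies 4 bytes.
Bytes at offsets 2..5: F0 53 02 70.
In big-endian order the high byte comes first in memory.
The bytes are already most-significant first: 0xF0530270.
0xF0530270 = 4031971952.

4031971952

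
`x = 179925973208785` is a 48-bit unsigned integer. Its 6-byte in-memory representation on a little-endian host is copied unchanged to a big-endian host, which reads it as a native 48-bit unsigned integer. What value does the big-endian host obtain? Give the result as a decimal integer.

179925973208785 in 48-bit hexadecimal is 0xA3A447B80ED1.
Stored little-endian, the bytes at ascending addresses are D1 0E B8 47 A4 A3.
Read back as big-endian, the last byte is least significant, giving 0xD10EB847A4A3.
0xD10EB847A4A3 = 229861151450275.

229861151450275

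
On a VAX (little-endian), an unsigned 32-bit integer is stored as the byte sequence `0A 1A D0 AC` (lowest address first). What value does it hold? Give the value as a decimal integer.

In little-endian order the low byte comes first in memory.
Reassemble most-significant byte first: AC D0 1A 0A → 0xACD01A0A.
0xACD01A0A = 2899319306.

2899319306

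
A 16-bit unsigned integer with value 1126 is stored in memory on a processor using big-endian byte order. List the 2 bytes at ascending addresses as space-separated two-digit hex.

1126 in hexadecimal, padded to 16 bits, is 0x0466.
Split into bytes (most-significant first): 04 66.
In big-endian order the high byte comes first in memory.
So the memory order matches the most-significant-first order: 04 66.

04 66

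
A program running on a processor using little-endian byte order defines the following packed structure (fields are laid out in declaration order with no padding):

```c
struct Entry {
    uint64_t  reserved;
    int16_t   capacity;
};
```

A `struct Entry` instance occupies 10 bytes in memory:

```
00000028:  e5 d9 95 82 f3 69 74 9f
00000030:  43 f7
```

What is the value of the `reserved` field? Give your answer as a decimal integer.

11489925043917806053

`reserved` is the first field, at byte offset 0, occupying 8 bytes.
Bytes at offsets 0..7: E5 D9 95 82 F3 69 74 9F.
In little-endian order the low byte comes first in memory.
Reassemble most-significant byte first: 9F 74 69 F3 82 95 D9 E5 → 0x9F7469F38295D9E5.
0x9F7469F38295D9E5 = 11489925043917806053.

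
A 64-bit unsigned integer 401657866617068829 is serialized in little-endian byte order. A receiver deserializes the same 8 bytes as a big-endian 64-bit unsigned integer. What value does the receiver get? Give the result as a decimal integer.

2134129652803408389

401657866617068829 in 64-bit hexadecimal is 0x0592F9B39CF39D1D.
Stored little-endian, the bytes at ascending addresses are 1D 9D F3 9C B3 F9 92 05.
Read back as big-endian, the last byte is least significant, giving 0x1D9DF39CB3F99205.
0x1D9DF39CB3F99205 = 2134129652803408389.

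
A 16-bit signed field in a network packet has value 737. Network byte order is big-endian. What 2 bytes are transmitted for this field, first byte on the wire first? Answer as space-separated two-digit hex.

737 in hexadecimal, padded to 16 bits, is 0x02E1.
Split into bytes (most-significant first): 02 E1.
In big-endian order the high byte comes first in memory.
So the memory order matches the most-significant-first order: 02 E1.

02 E1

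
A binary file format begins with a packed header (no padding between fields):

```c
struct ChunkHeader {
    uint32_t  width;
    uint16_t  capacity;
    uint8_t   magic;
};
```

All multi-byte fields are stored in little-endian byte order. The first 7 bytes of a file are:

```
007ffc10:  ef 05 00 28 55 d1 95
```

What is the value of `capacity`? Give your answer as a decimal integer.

53589

`capacity` follows `width` (4 bytes), so it starts at byte offset 4 and occupies 2 bytes.
Bytes at offsets 4..5: 55 D1.
Little-endian stores the least-significant byte at the lowest address.
Reassemble most-significant byte first: D1 55 → 0xD155.
0xD155 = 53589.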